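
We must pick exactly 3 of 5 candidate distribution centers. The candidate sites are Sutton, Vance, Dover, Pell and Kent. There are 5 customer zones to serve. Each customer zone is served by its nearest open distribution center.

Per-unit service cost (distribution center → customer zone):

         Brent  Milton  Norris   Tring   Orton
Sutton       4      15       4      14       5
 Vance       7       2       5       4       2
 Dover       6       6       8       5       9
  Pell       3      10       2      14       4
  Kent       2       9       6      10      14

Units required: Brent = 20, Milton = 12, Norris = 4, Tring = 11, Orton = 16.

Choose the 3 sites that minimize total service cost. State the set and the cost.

With exactly 3 open, each customer zone uses its cheapest among the chosen.
{Vance, Pell, Kent}: Brent→Kent 2·20=40, Milton→Vance 2·12=24, Norris→Pell 2·4=8, Tring→Vance 4·11=44, Orton→Vance 2·16=32. Service cost 148.
{Sutton, Vance, Kent}: service cost 156
{Vance, Dover, Kent}: service cost 160
Among all 10 size-3 choices, {Vance, Pell, Kent} is lowest.

Choose Vance, Pell and Kent; total service cost 148.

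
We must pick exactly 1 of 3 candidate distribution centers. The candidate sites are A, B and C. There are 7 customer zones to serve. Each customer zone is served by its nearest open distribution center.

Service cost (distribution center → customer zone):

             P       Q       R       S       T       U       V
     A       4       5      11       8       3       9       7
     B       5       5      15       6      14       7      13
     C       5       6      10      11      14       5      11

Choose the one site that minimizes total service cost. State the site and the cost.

With exactly 1 open, each customer zone uses its cheapest among the chosen.
{A}: P→A 4, Q→A 5, R→A 11, S→A 8, T→A 3, U→A 9, V→A 7. Service cost 47.
{C}: service cost 62
{B}: service cost 65
Among all 3 size-1 choices, {A} is lowest.

Choose A only; total service cost 47.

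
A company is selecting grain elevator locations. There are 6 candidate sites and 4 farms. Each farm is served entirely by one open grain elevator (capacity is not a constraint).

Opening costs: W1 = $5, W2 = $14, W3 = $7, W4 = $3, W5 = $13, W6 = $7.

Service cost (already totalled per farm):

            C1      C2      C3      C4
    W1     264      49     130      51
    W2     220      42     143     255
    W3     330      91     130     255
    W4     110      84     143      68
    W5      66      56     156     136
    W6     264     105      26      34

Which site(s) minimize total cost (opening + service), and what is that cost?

Open W1, W5 and W6; minimum total cost 200.

For any fixed open set, each farm goes to its cheapest open site; total = fixed + service.
{W1, W5, W6}: C1→W5 66, C2→W1 49, C3→W6 26, C4→W6 34. Service 175; fixed 25; total 200.
{W2, W5, W6}: service 168 + fixed 34 = 202
{W5, W6}: service 182 + fixed 20 = 202
{W1, W2, W3, W4, W5, W6}: service 168 + fixed 49 = 217
No other subset beats 200.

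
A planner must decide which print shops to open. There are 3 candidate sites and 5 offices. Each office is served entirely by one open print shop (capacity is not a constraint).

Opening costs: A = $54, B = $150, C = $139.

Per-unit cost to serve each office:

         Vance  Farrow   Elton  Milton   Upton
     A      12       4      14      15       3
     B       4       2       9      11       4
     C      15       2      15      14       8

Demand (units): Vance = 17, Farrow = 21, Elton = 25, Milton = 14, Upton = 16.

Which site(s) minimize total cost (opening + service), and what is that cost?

For any fixed open set, each office goes to its cheapest open site; total = fixed + service.
{B}: Vance→B 4·17=68, Farrow→B 2·21=42, Elton→B 9·25=225, Milton→B 11·14=154, Upton→B 4·16=64. Service 553; fixed 150; total 703.
{A, B}: Vance→B 4·17=68, Farrow→B 2·21=42, Elton→B 9·25=225, Milton→B 11·14=154, Upton→A 3·16=48. Service 537; fixed 204; total 741.
{B, C}: Vance→B 4·17=68, Farrow→B 2·21=42, Elton→B 9·25=225, Milton→B 11·14=154, Upton→B 4·16=64. Service 553; fixed 289; total 842.
{A, B, C}: Vance→B 4·17=68, Farrow→B 2·21=42, Elton→B 9·25=225, Milton→B 11·14=154, Upton→A 3·16=48. Service 537; fixed 343; total 880.
No other subset beats 703.

Open B only; minimum total cost 703.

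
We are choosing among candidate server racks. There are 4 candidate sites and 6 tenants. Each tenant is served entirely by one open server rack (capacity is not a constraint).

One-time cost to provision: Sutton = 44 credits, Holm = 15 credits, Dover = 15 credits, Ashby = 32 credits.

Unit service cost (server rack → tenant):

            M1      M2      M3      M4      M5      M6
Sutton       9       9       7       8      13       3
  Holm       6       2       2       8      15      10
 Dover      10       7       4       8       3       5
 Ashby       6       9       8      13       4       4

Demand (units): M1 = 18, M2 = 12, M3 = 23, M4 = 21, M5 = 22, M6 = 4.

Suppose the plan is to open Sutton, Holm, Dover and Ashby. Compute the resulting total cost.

Each tenant is assigned to its cheapest site among the open ones.
{Sutton, Holm, Dover, Ashby}: M1→Holm 6·18=108, M2→Holm 2·12=24, M3→Holm 2·23=46, M4→Sutton 8·21=168, M5→Dover 3·22=66, M6→Sutton 3·4=12. Service 424; fixed 106; total 530.

Total cost: 530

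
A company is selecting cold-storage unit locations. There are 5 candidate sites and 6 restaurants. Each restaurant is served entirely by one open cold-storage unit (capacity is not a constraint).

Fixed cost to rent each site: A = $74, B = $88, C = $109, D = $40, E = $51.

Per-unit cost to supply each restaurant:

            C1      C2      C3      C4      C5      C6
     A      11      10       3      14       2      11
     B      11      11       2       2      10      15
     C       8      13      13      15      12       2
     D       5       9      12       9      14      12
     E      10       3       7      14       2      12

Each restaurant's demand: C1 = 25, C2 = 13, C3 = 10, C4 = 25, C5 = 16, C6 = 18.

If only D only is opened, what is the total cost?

Total cost: 1067

Each restaurant is assigned to its cheapest site among the open ones.
{D}: C1→D 5·25=125, C2→D 9·13=117, C3→D 12·10=120, C4→D 9·25=225, C5→D 14·16=224, C6→D 12·18=216. Service 1027; fixed 40; total 1067.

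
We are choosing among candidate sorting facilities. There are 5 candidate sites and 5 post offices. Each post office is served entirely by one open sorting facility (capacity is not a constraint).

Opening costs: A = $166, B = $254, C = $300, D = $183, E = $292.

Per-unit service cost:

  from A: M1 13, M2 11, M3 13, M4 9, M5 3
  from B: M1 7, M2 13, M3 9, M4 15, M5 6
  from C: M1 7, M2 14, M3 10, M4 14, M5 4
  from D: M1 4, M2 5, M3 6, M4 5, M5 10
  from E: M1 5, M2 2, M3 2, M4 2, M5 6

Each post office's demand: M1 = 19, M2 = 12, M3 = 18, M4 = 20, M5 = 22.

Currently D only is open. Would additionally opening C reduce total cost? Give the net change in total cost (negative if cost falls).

No — net change +168 (cost rises by 168).

Current service cost with {D}: 564.
Adding C: each post office re-picks its cheapest; new service cost 432, saving 132.
Extra fixed cost: 300. Net change = 300 − 132 = 168.
(Totals: 747 → 915.)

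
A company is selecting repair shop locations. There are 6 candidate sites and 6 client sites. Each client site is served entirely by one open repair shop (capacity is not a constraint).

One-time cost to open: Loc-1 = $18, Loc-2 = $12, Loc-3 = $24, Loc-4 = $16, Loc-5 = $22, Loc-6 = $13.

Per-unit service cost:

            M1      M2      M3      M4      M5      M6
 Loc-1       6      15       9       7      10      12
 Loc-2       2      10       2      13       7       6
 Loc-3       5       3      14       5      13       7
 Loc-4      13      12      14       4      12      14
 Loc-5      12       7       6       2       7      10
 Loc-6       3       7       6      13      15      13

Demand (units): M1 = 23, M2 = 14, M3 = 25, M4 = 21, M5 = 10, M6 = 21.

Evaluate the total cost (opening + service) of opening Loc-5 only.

Each client site is assigned to its cheapest site among the open ones.
{Loc-5}: M1→Loc-5 12·23=276, M2→Loc-5 7·14=98, M3→Loc-5 6·25=150, M4→Loc-5 2·21=42, M5→Loc-5 7·10=70, M6→Loc-5 10·21=210. Service 846; fixed 22; total 868.

Total cost: 868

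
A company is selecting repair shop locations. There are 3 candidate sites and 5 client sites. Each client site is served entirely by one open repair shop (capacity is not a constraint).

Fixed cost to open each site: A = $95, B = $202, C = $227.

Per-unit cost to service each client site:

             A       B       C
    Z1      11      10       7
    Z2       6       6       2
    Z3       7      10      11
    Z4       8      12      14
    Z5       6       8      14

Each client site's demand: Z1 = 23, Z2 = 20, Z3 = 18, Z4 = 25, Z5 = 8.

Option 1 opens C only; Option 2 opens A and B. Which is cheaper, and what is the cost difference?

Option 1: {C}: Z1→C 7·23=161, Z2→C 2·20=40, Z3→C 11·18=198, Z4→C 14·25=350, Z5→C 14·8=112. Service 861; fixed 227; total 1088.
Option 2: {A, B}: Z1→B 10·23=230, Z2→A 6·20=120, Z3→A 7·18=126, Z4→A 8·25=200, Z5→A 6·8=48. Service 724; fixed 297; total 1021.
Difference: |1088 − 1021| = 67.

Option 2 is cheaper by 67.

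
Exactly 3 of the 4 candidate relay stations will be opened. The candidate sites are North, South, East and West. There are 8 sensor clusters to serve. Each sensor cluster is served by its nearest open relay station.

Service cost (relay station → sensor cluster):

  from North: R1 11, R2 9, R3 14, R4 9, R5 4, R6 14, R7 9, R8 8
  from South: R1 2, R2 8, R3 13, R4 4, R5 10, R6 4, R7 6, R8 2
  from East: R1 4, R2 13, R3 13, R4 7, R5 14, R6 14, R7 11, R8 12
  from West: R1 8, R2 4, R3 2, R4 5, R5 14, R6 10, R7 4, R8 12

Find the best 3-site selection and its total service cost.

Choose North, South and West; total service cost 26.

With exactly 3 open, each sensor cluster uses its cheapest among the chosen.
{North, South, West}: R1→South 2, R2→West 4, R3→West 2, R4→South 4, R5→North 4, R6→South 4, R7→West 4, R8→South 2. Service cost 26.
{South, East, West}: service cost 32
{North, East, West}: service cost 41
Among all 4 size-3 choices, {North, South, West} is lowest.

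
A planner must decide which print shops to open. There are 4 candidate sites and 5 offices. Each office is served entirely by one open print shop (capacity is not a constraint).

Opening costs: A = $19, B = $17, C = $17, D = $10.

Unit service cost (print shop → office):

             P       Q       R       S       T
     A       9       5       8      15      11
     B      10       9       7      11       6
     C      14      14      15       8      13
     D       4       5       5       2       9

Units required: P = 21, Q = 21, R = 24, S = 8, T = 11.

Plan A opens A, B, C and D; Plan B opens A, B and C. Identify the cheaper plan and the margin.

Plan A: {A, B, C, D}: P→D 4·21=84, Q→A 5·21=105, R→D 5·24=120, S→D 2·8=16, T→B 6·11=66. Service 391; fixed 63; total 454.
Plan B: {A, B, C}: P→A 9·21=189, Q→A 5·21=105, R→B 7·24=168, S→C 8·8=64, T→B 6·11=66. Service 592; fixed 53; total 645.
Difference: |454 − 645| = 191.

Plan A is cheaper by 191.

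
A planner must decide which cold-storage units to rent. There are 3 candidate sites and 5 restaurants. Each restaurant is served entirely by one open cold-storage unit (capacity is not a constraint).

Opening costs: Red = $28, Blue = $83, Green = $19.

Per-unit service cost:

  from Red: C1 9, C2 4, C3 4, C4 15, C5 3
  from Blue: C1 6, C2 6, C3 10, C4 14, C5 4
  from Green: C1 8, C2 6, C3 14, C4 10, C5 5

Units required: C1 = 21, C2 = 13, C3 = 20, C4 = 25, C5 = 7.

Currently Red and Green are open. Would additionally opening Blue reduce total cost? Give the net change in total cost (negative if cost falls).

No — net change +41 (cost rises by 41).

Current service cost with {Red, Green}: 571.
Adding Blue: each restaurant re-picks its cheapest; new service cost 529, saving 42.
Extra fixed cost: 83. Net change = 83 − 42 = 41.
(Totals: 618 → 659.)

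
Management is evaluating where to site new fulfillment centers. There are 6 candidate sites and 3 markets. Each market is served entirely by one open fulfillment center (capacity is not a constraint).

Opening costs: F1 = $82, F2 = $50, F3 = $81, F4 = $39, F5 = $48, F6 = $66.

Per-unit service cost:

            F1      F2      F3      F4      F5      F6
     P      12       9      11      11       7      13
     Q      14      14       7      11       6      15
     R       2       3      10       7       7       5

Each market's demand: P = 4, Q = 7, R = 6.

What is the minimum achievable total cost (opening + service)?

Minimum total cost: 160

For any fixed open set, each market goes to its cheapest open site; total = fixed + service.
{F5}: P→F5 7·4=28, Q→F5 6·7=42, R→F5 7·6=42. Service 112; fixed 48; total 160.
{F2, F5}: service 88 + fixed 98 = 186
{F4, F5}: service 112 + fixed 87 = 199
{F1, F2, F3, F4, F5, F6}: service 82 + fixed 366 = 448
No other subset beats 160.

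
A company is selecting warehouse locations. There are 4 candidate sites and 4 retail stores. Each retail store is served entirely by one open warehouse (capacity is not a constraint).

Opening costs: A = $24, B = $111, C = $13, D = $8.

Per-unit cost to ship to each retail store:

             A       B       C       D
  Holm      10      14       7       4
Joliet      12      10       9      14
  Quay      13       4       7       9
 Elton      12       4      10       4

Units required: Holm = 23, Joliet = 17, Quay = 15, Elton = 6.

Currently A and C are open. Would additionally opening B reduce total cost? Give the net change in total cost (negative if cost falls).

No — net change +30 (cost rises by 30).

Current service cost with {A, C}: 479.
Adding B: each retail store re-picks its cheapest; new service cost 398, saving 81.
Extra fixed cost: 111. Net change = 111 − 81 = 30.
(Totals: 516 → 546.)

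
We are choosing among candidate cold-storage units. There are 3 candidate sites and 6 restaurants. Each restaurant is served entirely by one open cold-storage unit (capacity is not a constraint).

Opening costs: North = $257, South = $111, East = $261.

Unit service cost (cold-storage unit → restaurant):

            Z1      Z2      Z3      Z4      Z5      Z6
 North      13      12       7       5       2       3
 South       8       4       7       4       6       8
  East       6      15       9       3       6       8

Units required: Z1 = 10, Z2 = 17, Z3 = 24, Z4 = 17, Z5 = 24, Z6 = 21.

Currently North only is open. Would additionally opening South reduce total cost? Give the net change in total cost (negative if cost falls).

Yes — net change −92 (cost falls by 92).

Current service cost with {North}: 698.
Adding South: each restaurant re-picks its cheapest; new service cost 495, saving 203.
Extra fixed cost: 111. Net change = 111 − 203 = -92.
(Totals: 955 → 863.)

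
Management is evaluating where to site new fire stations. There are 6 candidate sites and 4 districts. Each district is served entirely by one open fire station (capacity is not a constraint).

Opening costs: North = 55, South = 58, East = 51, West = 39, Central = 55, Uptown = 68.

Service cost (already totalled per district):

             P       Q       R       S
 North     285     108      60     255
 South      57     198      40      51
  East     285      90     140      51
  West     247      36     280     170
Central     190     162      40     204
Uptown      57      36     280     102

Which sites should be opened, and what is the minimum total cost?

For any fixed open set, each district goes to its cheapest open site; total = fixed + service.
{South, West}: P→South 57, Q→West 36, R→South 40, S→South 51. Service 184; fixed 97; total 281.
{South, Uptown}: P→South 57, Q→Uptown 36, R→South 40, S→South 51. Service 184; fixed 126; total 310.
{South, East, West}: P→South 57, Q→West 36, R→South 40, S→South 51. Service 184; fixed 148; total 332.
{North, South, East, West, Central, Uptown}: service 184 + fixed 326 = 510
No other subset beats 281.

Open South and West; minimum total cost 281.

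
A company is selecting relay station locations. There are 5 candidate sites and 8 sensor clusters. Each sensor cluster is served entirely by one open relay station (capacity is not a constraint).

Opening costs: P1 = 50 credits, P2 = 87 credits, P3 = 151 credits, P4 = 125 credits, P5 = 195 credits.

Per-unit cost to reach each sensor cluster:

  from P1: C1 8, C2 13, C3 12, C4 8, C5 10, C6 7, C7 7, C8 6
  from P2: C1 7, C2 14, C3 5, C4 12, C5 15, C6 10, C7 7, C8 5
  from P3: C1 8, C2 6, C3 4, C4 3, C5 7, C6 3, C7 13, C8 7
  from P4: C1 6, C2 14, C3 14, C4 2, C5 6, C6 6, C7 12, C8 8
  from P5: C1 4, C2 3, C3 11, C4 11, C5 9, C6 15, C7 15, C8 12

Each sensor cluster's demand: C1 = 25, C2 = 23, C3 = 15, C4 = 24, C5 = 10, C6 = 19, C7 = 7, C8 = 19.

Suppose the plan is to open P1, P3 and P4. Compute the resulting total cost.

Each sensor cluster is assigned to its cheapest site among the open ones.
{P1, P3, P4}: C1→P4 6·25=150, C2→P3 6·23=138, C3→P3 4·15=60, C4→P4 2·24=48, C5→P4 6·10=60, C6→P3 3·19=57, C7→P1 7·7=49, C8→P1 6·19=114. Service 676; fixed 326; total 1002.

Total cost: 1002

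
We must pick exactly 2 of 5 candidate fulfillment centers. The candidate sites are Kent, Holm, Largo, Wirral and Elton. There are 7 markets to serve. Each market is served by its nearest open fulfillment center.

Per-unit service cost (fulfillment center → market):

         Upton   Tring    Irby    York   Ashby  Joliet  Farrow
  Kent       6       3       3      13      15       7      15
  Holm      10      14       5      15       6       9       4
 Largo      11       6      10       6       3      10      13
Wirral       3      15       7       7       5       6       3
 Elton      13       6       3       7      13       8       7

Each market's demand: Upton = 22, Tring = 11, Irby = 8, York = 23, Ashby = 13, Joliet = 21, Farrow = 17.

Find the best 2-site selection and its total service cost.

With exactly 2 open, each market uses its cheapest among the chosen.
{Kent, Wirral}: Upton→Wirral 3·22=66, Tring→Kent 3·11=33, Irby→Kent 3·8=24, York→Wirral 7·23=161, Ashby→Wirral 5·13=65, Joliet→Wirral 6·21=126, Farrow→Wirral 3·17=51. Service cost 526.
{Largo, Wirral}: service cost 542
{Wirral, Elton}: service cost 559
Among all 10 size-2 choices, {Kent, Wirral} is lowest.

Choose Kent and Wirral; total service cost 526.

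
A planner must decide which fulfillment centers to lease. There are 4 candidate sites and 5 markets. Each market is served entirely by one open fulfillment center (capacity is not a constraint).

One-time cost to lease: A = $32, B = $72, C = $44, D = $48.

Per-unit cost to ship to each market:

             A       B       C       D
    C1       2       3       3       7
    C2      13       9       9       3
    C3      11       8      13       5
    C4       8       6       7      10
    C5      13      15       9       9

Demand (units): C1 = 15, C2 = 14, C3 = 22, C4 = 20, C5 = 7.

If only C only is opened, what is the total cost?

Total cost: 704

Each market is assigned to its cheapest site among the open ones.
{C}: C1→C 3·15=45, C2→C 9·14=126, C3→C 13·22=286, C4→C 7·20=140, C5→C 9·7=63. Service 660; fixed 44; total 704.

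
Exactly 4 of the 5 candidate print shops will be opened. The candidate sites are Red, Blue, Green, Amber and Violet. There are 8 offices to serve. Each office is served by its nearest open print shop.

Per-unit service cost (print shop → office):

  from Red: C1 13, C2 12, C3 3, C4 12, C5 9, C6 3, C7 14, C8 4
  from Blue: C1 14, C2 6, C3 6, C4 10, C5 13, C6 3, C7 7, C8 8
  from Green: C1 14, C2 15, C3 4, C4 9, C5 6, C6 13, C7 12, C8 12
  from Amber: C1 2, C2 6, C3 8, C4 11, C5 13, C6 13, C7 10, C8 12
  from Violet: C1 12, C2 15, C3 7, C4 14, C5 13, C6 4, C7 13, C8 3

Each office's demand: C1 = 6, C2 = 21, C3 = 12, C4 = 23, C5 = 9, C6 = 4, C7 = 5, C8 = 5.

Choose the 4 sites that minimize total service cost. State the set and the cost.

Choose Red, Blue, Green and Amber; total service cost 502.

With exactly 4 open, each office uses its cheapest among the chosen.
{Red, Blue, Green, Amber}: C1→Amber 2·6=12, C2→Blue 6·21=126, C3→Red 3·12=36, C4→Green 9·23=207, C5→Green 6·9=54, C6→Red 3·4=12, C7→Blue 7·5=35, C8→Red 4·5=20. Service cost 502.
{Blue, Green, Amber, Violet}: service cost 509
{Red, Green, Amber, Violet}: service cost 512
Among all 5 size-4 choices, {Red, Blue, Green, Amber} is lowest.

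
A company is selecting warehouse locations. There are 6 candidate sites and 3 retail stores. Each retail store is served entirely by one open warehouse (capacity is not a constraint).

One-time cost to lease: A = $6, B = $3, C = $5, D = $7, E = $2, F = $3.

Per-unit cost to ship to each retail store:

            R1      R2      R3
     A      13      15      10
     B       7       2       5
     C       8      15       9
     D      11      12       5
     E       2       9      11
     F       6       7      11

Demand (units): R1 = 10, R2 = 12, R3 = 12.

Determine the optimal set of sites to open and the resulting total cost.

For any fixed open set, each retail store goes to its cheapest open site; total = fixed + service.
{B, E}: R1→E 2·10=20, R2→B 2·12=24, R3→B 5·12=60. Service 104; fixed 5; total 109.
{B, E, F}: R1→E 2·10=20, R2→B 2·12=24, R3→B 5·12=60. Service 104; fixed 8; total 112.
{B, C, E}: service 104 + fixed 10 = 114
{A, B, C, D, E, F}: R1→E 2·10=20, R2→B 2·12=24, R3→B 5·12=60. Service 104; fixed 26; total 130.
No other subset beats 109.

Open B and E; minimum total cost 109.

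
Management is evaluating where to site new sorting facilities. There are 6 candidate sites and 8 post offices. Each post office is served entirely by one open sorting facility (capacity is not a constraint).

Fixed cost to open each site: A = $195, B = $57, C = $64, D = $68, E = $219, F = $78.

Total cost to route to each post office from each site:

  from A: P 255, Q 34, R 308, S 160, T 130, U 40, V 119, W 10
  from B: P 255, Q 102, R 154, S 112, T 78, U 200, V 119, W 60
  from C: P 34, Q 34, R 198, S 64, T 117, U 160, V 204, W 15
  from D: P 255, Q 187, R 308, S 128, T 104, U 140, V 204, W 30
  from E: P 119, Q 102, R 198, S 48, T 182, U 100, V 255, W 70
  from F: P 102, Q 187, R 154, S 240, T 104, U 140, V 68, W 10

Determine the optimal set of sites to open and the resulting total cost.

Open C and F; minimum total cost 750.

For any fixed open set, each post office goes to its cheapest open site; total = fixed + service.
{C, F}: P→C 34, Q→C 34, R→F 154, S→C 64, T→F 104, U→F 140, V→F 68, W→F 10. Service 608; fixed 142; total 750.
{B, C}: P→C 34, Q→C 34, R→B 154, S→C 64, T→B 78, U→C 160, V→B 119, W→C 15. Service 658; fixed 121; total 779.
{B, C, F}: service 582 + fixed 199 = 781
{A, B, C, D, E, F}: service 466 + fixed 681 = 1147
No other subset beats 750.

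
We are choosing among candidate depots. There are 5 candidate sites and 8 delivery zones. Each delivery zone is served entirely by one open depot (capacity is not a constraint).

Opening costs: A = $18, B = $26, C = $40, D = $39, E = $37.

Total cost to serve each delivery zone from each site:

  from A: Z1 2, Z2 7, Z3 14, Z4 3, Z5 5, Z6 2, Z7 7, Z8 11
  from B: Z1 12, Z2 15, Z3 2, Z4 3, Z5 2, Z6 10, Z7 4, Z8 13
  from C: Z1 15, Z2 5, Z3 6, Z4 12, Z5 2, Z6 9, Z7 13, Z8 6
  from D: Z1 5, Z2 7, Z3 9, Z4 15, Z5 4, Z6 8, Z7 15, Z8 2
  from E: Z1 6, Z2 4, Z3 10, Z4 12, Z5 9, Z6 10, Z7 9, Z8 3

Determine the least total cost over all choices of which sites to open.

For any fixed open set, each delivery zone goes to its cheapest open site; total = fixed + service.
{A}: Z1→A 2, Z2→A 7, Z3→A 14, Z4→A 3, Z5→A 5, Z6→A 2, Z7→A 7, Z8→A 11. Service 51; fixed 18; total 69.
{A, B}: service 33 + fixed 44 = 77
{B}: service 61 + fixed 26 = 87
{A, B, C, D, E}: Z1→A 2, Z2→E 4, Z3→B 2, Z4→A 3, Z5→B 2, Z6→A 2, Z7→B 4, Z8→D 2. Service 21; fixed 160; total 181.
No other subset beats 69.

Minimum total cost: 69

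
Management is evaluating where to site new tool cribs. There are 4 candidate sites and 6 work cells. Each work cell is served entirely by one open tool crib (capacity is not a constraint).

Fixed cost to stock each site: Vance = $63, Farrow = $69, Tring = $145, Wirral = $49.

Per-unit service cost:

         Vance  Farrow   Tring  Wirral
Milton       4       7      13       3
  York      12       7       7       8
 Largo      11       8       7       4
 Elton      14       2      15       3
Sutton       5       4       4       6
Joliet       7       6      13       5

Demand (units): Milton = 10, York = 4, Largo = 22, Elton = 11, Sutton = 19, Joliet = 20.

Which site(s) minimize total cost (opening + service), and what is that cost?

For any fixed open set, each work cell goes to its cheapest open site; total = fixed + service.
{Wirral}: Milton→Wirral 3·10=30, York→Wirral 8·4=32, Largo→Wirral 4·22=88, Elton→Wirral 3·11=33, Sutton→Wirral 6·19=114, Joliet→Wirral 5·20=100. Service 397; fixed 49; total 446.
{Farrow, Wirral}: Milton→Wirral 3·10=30, York→Farrow 7·4=28, Largo→Wirral 4·22=88, Elton→Farrow 2·11=22, Sutton→Farrow 4·19=76, Joliet→Wirral 5·20=100. Service 344; fixed 118; total 462.
{Vance, Wirral}: service 378 + fixed 112 = 490
{Vance, Farrow, Tring, Wirral}: Milton→Wirral 3·10=30, York→Farrow 7·4=28, Largo→Wirral 4·22=88, Elton→Farrow 2·11=22, Sutton→Farrow 4·19=76, Joliet→Wirral 5·20=100. Service 344; fixed 326; total 670.
No other subset beats 446.

Open Wirral only; minimum total cost 446.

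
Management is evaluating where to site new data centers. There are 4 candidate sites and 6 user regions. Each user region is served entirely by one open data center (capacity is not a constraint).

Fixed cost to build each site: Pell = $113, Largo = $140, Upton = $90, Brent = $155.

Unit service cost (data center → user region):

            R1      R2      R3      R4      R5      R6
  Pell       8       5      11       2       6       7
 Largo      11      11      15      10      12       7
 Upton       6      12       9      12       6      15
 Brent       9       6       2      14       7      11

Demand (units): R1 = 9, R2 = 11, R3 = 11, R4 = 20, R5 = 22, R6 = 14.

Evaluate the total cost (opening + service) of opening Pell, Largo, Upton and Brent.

Total cost: 899

Each user region is assigned to its cheapest site among the open ones.
{Pell, Largo, Upton, Brent}: R1→Upton 6·9=54, R2→Pell 5·11=55, R3→Brent 2·11=22, R4→Pell 2·20=40, R5→Pell 6·22=132, R6→Pell 7·14=98. Service 401; fixed 498; total 899.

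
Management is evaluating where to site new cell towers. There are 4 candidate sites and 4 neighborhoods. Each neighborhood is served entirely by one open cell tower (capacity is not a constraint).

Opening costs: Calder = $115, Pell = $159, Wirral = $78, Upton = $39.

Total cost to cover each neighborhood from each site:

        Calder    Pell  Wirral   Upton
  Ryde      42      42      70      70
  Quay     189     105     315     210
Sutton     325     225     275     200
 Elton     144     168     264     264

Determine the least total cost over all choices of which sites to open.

For any fixed open set, each neighborhood goes to its cheapest open site; total = fixed + service.
{Pell}: Ryde→Pell 42, Quay→Pell 105, Sutton→Pell 225, Elton→Pell 168. Service 540; fixed 159; total 699.
{Pell, Upton}: Ryde→Pell 42, Quay→Pell 105, Sutton→Upton 200, Elton→Pell 168. Service 515; fixed 198; total 713.
{Calder, Upton}: service 575 + fixed 154 = 729
{Calder, Pell, Wirral, Upton}: Ryde→Calder 42, Quay→Pell 105, Sutton→Upton 200, Elton→Calder 144. Service 491; fixed 391; total 882.
No other subset beats 699.

Minimum total cost: 699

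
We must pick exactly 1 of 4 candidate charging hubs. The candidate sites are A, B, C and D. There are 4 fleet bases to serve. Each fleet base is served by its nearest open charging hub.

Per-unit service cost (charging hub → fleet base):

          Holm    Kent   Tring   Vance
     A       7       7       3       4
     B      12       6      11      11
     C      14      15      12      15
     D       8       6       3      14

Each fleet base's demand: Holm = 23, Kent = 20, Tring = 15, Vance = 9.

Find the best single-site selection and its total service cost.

Choose A only; total service cost 382.

With exactly 1 open, each fleet base uses its cheapest among the chosen.
{A}: Holm→A 7·23=161, Kent→A 7·20=140, Tring→A 3·15=45, Vance→A 4·9=36. Service cost 382.
{D}: service cost 475
{B}: service cost 660
Among all 4 size-1 choices, {A} is lowest.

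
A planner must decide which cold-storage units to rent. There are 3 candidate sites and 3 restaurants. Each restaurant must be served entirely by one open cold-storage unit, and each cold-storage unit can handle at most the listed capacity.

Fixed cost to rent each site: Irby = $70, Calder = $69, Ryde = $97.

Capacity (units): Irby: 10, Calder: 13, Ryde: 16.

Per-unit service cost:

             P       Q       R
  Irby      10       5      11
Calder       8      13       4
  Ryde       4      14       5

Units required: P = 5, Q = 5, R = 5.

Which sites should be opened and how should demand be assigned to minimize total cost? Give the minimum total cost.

Minimum total cost: 212

Open {Ryde}: P→Ryde 4·5=20, Q→Ryde 14·5=70, R→Ryde 5·5=25.
Loads: Ryde carries 15/16. Service 115; fixed 97; total 212.
Next best feasible plan costs 224.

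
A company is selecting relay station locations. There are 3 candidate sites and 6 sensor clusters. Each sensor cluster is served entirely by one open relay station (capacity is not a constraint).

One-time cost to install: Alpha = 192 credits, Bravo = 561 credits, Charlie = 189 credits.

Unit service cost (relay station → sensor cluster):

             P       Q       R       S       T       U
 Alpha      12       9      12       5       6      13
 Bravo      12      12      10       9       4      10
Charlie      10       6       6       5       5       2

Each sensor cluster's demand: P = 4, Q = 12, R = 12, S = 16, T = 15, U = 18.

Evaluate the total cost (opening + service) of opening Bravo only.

Each sensor cluster is assigned to its cheapest site among the open ones.
{Bravo}: P→Bravo 12·4=48, Q→Bravo 12·12=144, R→Bravo 10·12=120, S→Bravo 9·16=144, T→Bravo 4·15=60, U→Bravo 10·18=180. Service 696; fixed 561; total 1257.

Total cost: 1257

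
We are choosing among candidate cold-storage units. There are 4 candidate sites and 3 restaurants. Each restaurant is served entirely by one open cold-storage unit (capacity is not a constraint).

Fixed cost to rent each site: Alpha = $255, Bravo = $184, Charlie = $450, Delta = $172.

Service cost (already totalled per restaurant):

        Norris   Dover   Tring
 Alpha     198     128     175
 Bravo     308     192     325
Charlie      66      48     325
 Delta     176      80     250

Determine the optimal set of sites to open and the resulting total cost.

Open Delta only; minimum total cost 678.

For any fixed open set, each restaurant goes to its cheapest open site; total = fixed + service.
{Delta}: Norris→Delta 176, Dover→Delta 80, Tring→Delta 250. Service 506; fixed 172; total 678.
{Alpha}: service 501 + fixed 255 = 756
{Alpha, Delta}: Norris→Delta 176, Dover→Delta 80, Tring→Alpha 175. Service 431; fixed 427; total 858.
{Alpha, Bravo, Charlie, Delta}: service 289 + fixed 1061 = 1350
(All 15 nonempty subsets were checked; Delta only is lowest.)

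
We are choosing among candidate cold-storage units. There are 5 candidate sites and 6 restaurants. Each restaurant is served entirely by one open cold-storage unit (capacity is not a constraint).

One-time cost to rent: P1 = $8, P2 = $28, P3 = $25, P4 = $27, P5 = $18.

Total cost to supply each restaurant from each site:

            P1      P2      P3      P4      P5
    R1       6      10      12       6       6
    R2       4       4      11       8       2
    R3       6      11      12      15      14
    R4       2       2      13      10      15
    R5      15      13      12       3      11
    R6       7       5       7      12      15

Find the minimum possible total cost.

For any fixed open set, each restaurant goes to its cheapest open site; total = fixed + service.
{P1}: R1→P1 6, R2→P1 4, R3→P1 6, R4→P1 2, R5→P1 15, R6→P1 7. Service 40; fixed 8; total 48.
{P1, P5}: R1→P1 6, R2→P5 2, R3→P1 6, R4→P1 2, R5→P5 11, R6→P1 7. Service 34; fixed 26; total 60.
{P1, P4}: service 28 + fixed 35 = 63
{P1, P2, P3, P4, P5}: service 24 + fixed 106 = 130
No other subset beats 48.

Minimum total cost: 48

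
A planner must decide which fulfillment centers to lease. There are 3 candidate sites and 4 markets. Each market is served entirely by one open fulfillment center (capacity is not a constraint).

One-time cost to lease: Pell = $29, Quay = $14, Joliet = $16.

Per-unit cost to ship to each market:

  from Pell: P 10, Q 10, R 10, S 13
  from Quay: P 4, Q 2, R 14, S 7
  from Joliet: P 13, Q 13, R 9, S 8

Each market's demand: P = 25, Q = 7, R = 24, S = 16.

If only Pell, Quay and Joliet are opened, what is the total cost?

Each market is assigned to its cheapest site among the open ones.
{Pell, Quay, Joliet}: P→Quay 4·25=100, Q→Quay 2·7=14, R→Joliet 9·24=216, S→Quay 7·16=112. Service 442; fixed 59; total 501.

Total cost: 501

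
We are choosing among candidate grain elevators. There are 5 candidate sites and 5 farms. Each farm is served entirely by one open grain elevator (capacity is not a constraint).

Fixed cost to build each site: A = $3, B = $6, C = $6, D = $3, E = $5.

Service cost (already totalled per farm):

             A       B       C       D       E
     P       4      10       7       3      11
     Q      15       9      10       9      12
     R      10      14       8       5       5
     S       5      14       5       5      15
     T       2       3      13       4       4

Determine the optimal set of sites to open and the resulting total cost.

Open D only; minimum total cost 29.

For any fixed open set, each farm goes to its cheapest open site; total = fixed + service.
{D}: P→D 3, Q→D 9, R→D 5, S→D 5, T→D 4. Service 26; fixed 3; total 29.
{A, D}: service 24 + fixed 6 = 30
{B, D}: service 25 + fixed 9 = 34
{A, B, C, D, E}: service 24 + fixed 23 = 47
No other subset beats 29.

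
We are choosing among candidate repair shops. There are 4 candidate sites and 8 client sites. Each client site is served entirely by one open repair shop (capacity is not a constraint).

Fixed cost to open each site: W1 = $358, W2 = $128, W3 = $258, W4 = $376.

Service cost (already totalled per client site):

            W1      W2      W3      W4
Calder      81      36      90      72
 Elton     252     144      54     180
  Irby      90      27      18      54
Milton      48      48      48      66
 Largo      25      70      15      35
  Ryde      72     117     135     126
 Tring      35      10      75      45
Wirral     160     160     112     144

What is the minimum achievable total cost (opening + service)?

Minimum total cost: 740

For any fixed open set, each client site goes to its cheapest open site; total = fixed + service.
{W2}: Calder→W2 36, Elton→W2 144, Irby→W2 27, Milton→W2 48, Largo→W2 70, Ryde→W2 117, Tring→W2 10, Wirral→W2 160. Service 612; fixed 128; total 740.
{W2, W3}: Calder→W2 36, Elton→W3 54, Irby→W3 18, Milton→W2 48, Largo→W3 15, Ryde→W2 117, Tring→W2 10, Wirral→W3 112. Service 410; fixed 386; total 796.
{W3}: service 547 + fixed 258 = 805
{W1, W2, W3, W4}: service 365 + fixed 1120 = 1485
(All 15 nonempty subsets were checked; W2 only is lowest.)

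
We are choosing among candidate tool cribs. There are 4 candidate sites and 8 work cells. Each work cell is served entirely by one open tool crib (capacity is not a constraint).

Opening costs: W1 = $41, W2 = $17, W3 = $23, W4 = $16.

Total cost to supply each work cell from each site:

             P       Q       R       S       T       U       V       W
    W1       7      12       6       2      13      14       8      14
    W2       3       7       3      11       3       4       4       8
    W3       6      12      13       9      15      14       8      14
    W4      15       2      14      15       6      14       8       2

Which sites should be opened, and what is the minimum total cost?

For any fixed open set, each work cell goes to its cheapest open site; total = fixed + service.
{W2}: P→W2 3, Q→W2 7, R→W2 3, S→W2 11, T→W2 3, U→W2 4, V→W2 4, W→W2 8. Service 43; fixed 17; total 60.
{W2, W4}: service 32 + fixed 33 = 65
{W2, W3}: P→W2 3, Q→W2 7, R→W2 3, S→W3 9, T→W2 3, U→W2 4, V→W2 4, W→W2 8. Service 41; fixed 40; total 81.
{W1, W2, W3, W4}: P→W2 3, Q→W4 2, R→W2 3, S→W1 2, T→W2 3, U→W2 4, V→W2 4, W→W4 2. Service 23; fixed 97; total 120.
(All 15 nonempty subsets were checked; W2 only is lowest.)

Open W2 only; minimum total cost 60.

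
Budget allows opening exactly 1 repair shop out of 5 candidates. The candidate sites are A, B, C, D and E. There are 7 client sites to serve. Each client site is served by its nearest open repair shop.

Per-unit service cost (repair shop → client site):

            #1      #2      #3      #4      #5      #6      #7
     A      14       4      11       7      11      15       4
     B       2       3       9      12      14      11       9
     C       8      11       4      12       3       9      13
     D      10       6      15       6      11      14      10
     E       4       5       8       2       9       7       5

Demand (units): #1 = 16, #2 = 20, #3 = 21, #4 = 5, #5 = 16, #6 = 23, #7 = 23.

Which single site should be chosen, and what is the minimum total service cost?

Choose E only; total service cost 762.

With exactly 1 open, each client site uses its cheapest among the chosen.
{E}: #1→E 4·16=64, #2→E 5·20=100, #3→E 8·21=168, #4→E 2·5=10, #5→E 9·16=144, #6→E 7·23=161, #7→E 5·23=115. Service cost 762.
{B}: service cost 1025
{C}: service cost 1046
Among all 5 size-1 choices, {E} is lowest.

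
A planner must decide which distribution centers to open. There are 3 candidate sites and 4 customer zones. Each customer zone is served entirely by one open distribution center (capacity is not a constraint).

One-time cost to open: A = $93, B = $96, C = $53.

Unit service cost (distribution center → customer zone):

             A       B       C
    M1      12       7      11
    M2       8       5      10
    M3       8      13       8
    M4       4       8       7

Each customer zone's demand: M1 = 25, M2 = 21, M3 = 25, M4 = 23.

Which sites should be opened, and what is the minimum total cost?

Open A and B; minimum total cost 761.

For any fixed open set, each customer zone goes to its cheapest open site; total = fixed + service.
{A, B}: M1→B 7·25=175, M2→B 5·21=105, M3→A 8·25=200, M4→A 4·23=92. Service 572; fixed 189; total 761.
{B, C}: service 641 + fixed 149 = 790
{A, B, C}: service 572 + fixed 242 = 814
{C}: M1→C 11·25=275, M2→C 10·21=210, M3→C 8·25=200, M4→C 7·23=161. Service 846; fixed 53; total 899.
No other subset beats 761.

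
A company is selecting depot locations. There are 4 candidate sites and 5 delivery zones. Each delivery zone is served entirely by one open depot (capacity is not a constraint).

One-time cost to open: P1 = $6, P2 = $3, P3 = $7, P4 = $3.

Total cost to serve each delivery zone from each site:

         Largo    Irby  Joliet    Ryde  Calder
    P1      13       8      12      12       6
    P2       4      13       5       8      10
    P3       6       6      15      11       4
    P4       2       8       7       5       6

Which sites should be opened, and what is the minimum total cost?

Open P4 only; minimum total cost 31.

For any fixed open set, each delivery zone goes to its cheapest open site; total = fixed + service.
{P4}: Largo→P4 2, Irby→P4 8, Joliet→P4 7, Ryde→P4 5, Calder→P4 6. Service 28; fixed 3; total 31.
{P2, P4}: service 26 + fixed 6 = 32
{P3, P4}: Largo→P4 2, Irby→P3 6, Joliet→P4 7, Ryde→P4 5, Calder→P3 4. Service 24; fixed 10; total 34.
{P1, P2, P3, P4}: Largo→P4 2, Irby→P3 6, Joliet→P2 5, Ryde→P4 5, Calder→P3 4. Service 22; fixed 19; total 41.
No other subset beats 31.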